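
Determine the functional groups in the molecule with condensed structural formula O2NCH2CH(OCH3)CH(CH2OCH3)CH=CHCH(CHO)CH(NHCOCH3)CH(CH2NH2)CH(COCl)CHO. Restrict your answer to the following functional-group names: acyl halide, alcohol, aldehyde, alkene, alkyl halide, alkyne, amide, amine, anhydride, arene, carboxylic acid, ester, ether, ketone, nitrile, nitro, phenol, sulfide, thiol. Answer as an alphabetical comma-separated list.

acyl halide, aldehyde, alkene, amide, amine, ether, nitro

–NO2 on carbon → nitro group.
pendant –OCH3: C–O–C with sp³ C, no adjacent C=O → ether.
pendant –CH2OCH3: C–O–C linkage → ether.
C=C double bond → alkene.
pendant –CHO: carbonyl C bonded to C and H → aldehyde.
pendant –NHC(=O)CH3: N bonded to a carbonyl → amide (not amine).
pendant –CH2NH2: N on sp³ C, no adjacent C=O → amine.
pendant –C(=O)X: carbonyl C bonded to C and halogen → acyl halide.
terminal –CHO: carbonyl C bonded to H and C → aldehyde.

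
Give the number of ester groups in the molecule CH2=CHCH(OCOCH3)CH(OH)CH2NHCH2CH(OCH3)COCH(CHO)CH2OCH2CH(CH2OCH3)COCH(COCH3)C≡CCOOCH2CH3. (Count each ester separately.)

2

Working along the chain:
  CH2=CH: C=C double bond → alkene.
  CH(OCOCH3): pendant –OC(=O)CH3: an acyloxy group → ester.
  CH(OH): –OH on an sp³ carbon → alcohol (secondary).
  CH2NHCH2: C–N–C with sp³ carbons and no adjacent C=O → amine (secondary).
  CH(OCH3): pendant –OCH3: C–O–C with sp³ C, no adjacent C=O → ether.
  CO: –C(=O)– with carbon on both sides → ketone.
  CH(CHO): pendant –CHO: carbonyl C bonded to C and H → aldehyde.
  CH2OCH2: C–O–C with sp³ carbons on both sides and no adjacent C=O → ether.
  CH(CH2OCH3): pendant –CH2OCH3: C–O–C linkage → ether.
  CO: –C(=O)– with carbon on both sides → ketone.
  CH(COCH3): pendant –COCH3: carbonyl C bonded to two carbons → ketone.
  C≡C: C≡C triple bond → alkyne.
  COOCH2CH3: –C(=O)OCH2CH3: carbonyl C bonded to C and to –OEt → ester.
Ester appears at: CH(OCOCH3), COOCH2CH3 → 2.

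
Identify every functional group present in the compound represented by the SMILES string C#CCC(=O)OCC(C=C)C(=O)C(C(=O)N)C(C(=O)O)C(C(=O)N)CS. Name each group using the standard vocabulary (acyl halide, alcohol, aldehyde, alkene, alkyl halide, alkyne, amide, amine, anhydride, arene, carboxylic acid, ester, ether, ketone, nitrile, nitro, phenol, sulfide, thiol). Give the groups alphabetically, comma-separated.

Reading the structure from left to right:
  HC≡C: C≡C triple bond → alkyne.
  CH2COOCH2: –C(=O)–O–C with C on the carbonyl side → ester.
  CH(CH=CH2): pendant –CH=CH2: C=C double bond → alkene.
  CO: –C(=O)– with carbon on both sides → ketone.
  CH(CONH2): pendant –CONH2: carbonyl C bonded to C and N → amide.
  CH(COOH): pendant –COOH: carbonyl C bonded to C and –OH → carboxylic acid.
  CH(CONH2): pendant –CONH2: carbonyl C bonded to C and N → amide.
  CH2SH: –SH on an sp³ carbon → thiol.

alkene, alkyne, amide, carboxylic acid, ester, ketone, thiol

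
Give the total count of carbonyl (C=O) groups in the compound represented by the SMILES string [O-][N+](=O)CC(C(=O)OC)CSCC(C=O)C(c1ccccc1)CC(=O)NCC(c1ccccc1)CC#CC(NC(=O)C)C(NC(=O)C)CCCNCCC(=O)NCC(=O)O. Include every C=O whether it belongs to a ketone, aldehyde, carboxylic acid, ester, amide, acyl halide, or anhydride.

7

CH(COOCH3): ester, 1 C=O (running total 1).
CH(CHO): aldehyde, 1 C=O (running total 2).
CH2CONHCH2: amide, 1 C=O (running total 3).
CH(NHCOCH3): amide, 1 C=O (running total 4).
CH(NHCOCH3): amide, 1 C=O (running total 5).
CH2CONHCH2: amide, 1 C=O (running total 6).
COOH: carboxylic acid, 1 C=O (running total 7).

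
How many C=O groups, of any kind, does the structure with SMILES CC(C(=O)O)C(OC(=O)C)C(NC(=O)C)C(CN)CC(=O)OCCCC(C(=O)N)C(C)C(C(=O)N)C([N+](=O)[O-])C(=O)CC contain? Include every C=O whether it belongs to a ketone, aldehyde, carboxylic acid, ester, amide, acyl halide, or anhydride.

CH(COOH): carboxylic acid, 1 C=O (running total 1).
CH(OCOCH3): ester, 1 C=O (running total 2).
CH(NHCOCH3): amide, 1 C=O (running total 3).
CH2COOCH2: ester, 1 C=O (running total 4).
CH(CONH2): amide, 1 C=O (running total 5).
CH(CONH2): amide, 1 C=O (running total 6).
CO: ketone, 1 C=O (running total 7).

7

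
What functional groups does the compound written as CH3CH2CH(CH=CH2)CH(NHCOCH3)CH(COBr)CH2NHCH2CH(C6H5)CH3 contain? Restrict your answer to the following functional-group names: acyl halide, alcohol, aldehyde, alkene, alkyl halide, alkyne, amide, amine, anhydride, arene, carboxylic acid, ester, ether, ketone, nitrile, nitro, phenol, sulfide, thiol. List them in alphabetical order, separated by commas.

acyl halide, alkene, amide, amine, arene

Working along the chain:
  CH(CH=CH2): pendant –CH=CH2: C=C double bond → alkene.
  CH(NHCOCH3): pendant –NHC(=O)CH3: N bonded to a carbonyl → amide (not amine).
  CH(COBr): pendant –C(=O)X: carbonyl C bonded to C and halogen → acyl halide.
  CH2NHCH2: C–N–C with sp³ carbons and no adjacent C=O → amine (secondary).
  CH(C6H5): pendant –C6H5: benzene ring → arene.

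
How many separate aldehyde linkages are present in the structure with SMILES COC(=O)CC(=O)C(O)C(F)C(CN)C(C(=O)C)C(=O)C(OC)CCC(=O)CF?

Taking each segment in turn:
  CH3OOC: CH3O–C(=O)–: carbonyl C bonded to C and to –OCH3 → ester (not ketone + ether).
  CO: –C(=O)– with carbon on both sides → ketone.
  CH(OH): –OH on an sp³ carbon → alcohol (secondary).
  CH(F): halogen on an sp³ carbon → alkyl halide.
  CH(CH2NH2): pendant –CH2NH2: N on sp³ C, no adjacent C=O → amine.
  CH(COCH3): pendant –COCH3: carbonyl C bonded to two carbons → ketone.
  CO: –C(=O)– with carbon on both sides → ketone.
  CH(OCH3): pendant –OCH3: C–O–C with sp³ C, no adjacent C=O → ether.
  CO: –C(=O)– with carbon on both sides → ketone.
  CH2F: halogen on an sp³ carbon → alkyl halide.
No segment is a aldehyde: CH3OOC is ester, not aldehyde; CO is ketone, not aldehyde; CH(COCH3) is ketone, not aldehyde. → 0.

0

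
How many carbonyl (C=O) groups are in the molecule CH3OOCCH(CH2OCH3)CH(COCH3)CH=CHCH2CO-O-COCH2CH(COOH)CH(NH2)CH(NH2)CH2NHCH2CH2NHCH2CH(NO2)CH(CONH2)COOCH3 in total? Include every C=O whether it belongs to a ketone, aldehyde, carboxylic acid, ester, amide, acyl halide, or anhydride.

CH3OOC: ester, 1 C=O (running total 1).
CH(COCH3): ketone, 1 C=O (running total 2).
CH2CO-O-COCH2: anhydride, 2 C=O (running total 4).
CH(COOH): carboxylic acid, 1 C=O (running total 5).
CH(CONH2): amide, 1 C=O (running total 6).
COOCH3: ester, 1 C=O (running total 7).

7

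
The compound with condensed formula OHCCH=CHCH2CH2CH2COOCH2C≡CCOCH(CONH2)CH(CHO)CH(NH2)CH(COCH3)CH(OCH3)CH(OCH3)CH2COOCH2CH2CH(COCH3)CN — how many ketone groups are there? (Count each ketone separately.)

3

terminal –CHO: carbonyl C bonded to H and C → aldehyde.
C=C double bond → alkene.
–C(=O)–O–C with C on the carbonyl side → ester.
C≡C triple bond → alkyne.
–C(=O)– with carbon on both sides → ketone.
pendant –CONH2: carbonyl C bonded to C and N → amide.
pendant –CHO: carbonyl C bonded to C and H → aldehyde.
–NH2 on an sp³ carbon with no adjacent C=O → amine.
pendant –COCH3: carbonyl C bonded to two carbons → ketone.
pendant –OCH3: C–O–C with sp³ C, no adjacent C=O → ether.
pendant –OCH3: C–O–C with sp³ C, no adjacent C=O → ether.
–C(=O)–O–C with C on the carbonyl side → ester.
pendant –COCH3: carbonyl C bonded to two carbons → ketone.
–C≡N: carbon triple-bonded to nitrogen → nitrile.
Ketone appears at: CO, CH(COCH3), CH(COCH3) → 3.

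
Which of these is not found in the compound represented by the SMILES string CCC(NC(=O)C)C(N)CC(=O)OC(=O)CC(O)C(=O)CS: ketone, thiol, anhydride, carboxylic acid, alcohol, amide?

carboxylic acid

ketone: present (CO — –C(=O)– with carbon on both sides → ketone).
thiol: present (CH2SH — –SH on an sp³ carbon → thiol).
alcohol: present (CH(OH) — –OH on an sp³ carbon → alcohol (secondary)).
amide: present (CH(NHCOCH3) — pendant –NHC(=O)CH3: N bonded to a carbonyl → amide (not amine)).
anhydride: present (CH2CO-O-COCH2 — two acyl groups sharing one oxygen, –C(=O)–O–C(=O)– → anhydride).
carboxylic acid: absent. In CH(NHCOCH3), the carbonyl is bonded to nitrogen, not to –OH; that is an amide.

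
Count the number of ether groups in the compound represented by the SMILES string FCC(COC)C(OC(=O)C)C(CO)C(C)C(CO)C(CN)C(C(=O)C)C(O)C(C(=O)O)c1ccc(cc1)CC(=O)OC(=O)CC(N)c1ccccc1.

halogen on an sp³ carbon → alkyl halide.
pendant –CH2OCH3: C–O–C linkage → ether.
pendant –OC(=O)CH3: an acyloxy group → ester.
pendant –CH2OH on an sp³ backbone C → alcohol.
pendant –CH2OH on an sp³ backbone C → alcohol.
pendant –CH2NH2: N on sp³ C, no adjacent C=O → amine.
pendant –COCH3: carbonyl C bonded to two carbons → ketone.
–OH on an sp³ carbon → alcohol (secondary).
pendant –COOH: carbonyl C bonded to C and –OH → carboxylic acid.
para-disubstituted benzene ring → arene.
two acyl groups sharing one oxygen, –C(=O)–O–C(=O)– → anhydride.
–NH2 on an sp³ carbon with no adjacent C=O → amine.
–C6H5 phenyl ring → arene.
Ether appears at: CH(CH2OCH3) → 1.

1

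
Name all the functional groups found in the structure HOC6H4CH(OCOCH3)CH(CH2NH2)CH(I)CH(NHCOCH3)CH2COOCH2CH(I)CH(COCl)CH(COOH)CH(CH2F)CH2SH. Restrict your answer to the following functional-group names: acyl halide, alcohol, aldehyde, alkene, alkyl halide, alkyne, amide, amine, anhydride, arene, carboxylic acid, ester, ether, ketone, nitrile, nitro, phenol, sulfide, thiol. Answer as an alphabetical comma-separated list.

Working along the chain:
  HOC6H4: –OH attached directly to an aromatic ring → phenol (not alcohol); the ring itself is an arene.
  CH(OCOCH3): pendant –OC(=O)CH3: an acyloxy group → ester.
  CH(CH2NH2): pendant –CH2NH2: N on sp³ C, no adjacent C=O → amine.
  CH(I): halogen on an sp³ carbon → alkyl halide.
  CH(NHCOCH3): pendant –NHC(=O)CH3: N bonded to a carbonyl → amide (not amine).
  CH2COOCH2: –C(=O)–O–C with C on the carbonyl side → ester.
  CH(I): halogen on an sp³ carbon → alkyl halide.
  CH(COCl): pendant –C(=O)X: carbonyl C bonded to C and halogen → acyl halide.
  CH(COOH): pendant –COOH: carbonyl C bonded to C and –OH → carboxylic acid.
  CH(CH2F): pendant –CH2X: halogen on sp³ carbon → alkyl halide.
  CH2SH: –SH on an sp³ carbon → thiol.

acyl halide, alkyl halide, amide, amine, arene, carboxylic acid, ester, phenol, thiol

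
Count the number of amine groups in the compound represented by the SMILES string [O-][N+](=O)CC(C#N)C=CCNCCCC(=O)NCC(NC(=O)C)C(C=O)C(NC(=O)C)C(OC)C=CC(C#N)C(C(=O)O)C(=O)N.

1

Taking each segment in turn:
  O2NCH2: –NO2 on carbon → nitro group.
  CH(CN): pendant –C≡N: nitrile.
  CH=CH: C=C double bond → alkene.
  CH2NHCH2: C–N–C with sp³ carbons and no adjacent C=O → amine (secondary).
  CH2CONHCH2: –C(=O)–N– linkage → amide (the N is not an amine).
  CH(NHCOCH3): pendant –NHC(=O)CH3: N bonded to a carbonyl → amide (not amine).
  CH(CHO): pendant –CHO: carbonyl C bonded to C and H → aldehyde.
  CH(NHCOCH3): pendant –NHC(=O)CH3: N bonded to a carbonyl → amide (not amine).
  CH(OCH3): pendant –OCH3: C–O–C with sp³ C, no adjacent C=O → ether.
  CH=CH: C=C double bond → alkene.
  CH(CN): pendant –C≡N: nitrile.
  CH(COOH): pendant –COOH: carbonyl C bonded to C and –OH → carboxylic acid.
  CONH2: –C(=O)NH2: carbonyl C bonded to C and to N → amide (the N is not a separate amine).
Amine appears at: CH2NHCH2 → 1.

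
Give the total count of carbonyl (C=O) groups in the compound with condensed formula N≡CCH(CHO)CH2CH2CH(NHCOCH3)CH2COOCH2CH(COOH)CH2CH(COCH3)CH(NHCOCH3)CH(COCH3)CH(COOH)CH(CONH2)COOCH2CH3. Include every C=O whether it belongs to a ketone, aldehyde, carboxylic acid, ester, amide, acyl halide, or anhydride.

CH(CHO): aldehyde, 1 C=O (running total 1).
CH(NHCOCH3): amide, 1 C=O (running total 2).
CH2COOCH2: ester, 1 C=O (running total 3).
CH(COOH): carboxylic acid, 1 C=O (running total 4).
CH(COCH3): ketone, 1 C=O (running total 5).
CH(NHCOCH3): amide, 1 C=O (running total 6).
CH(COCH3): ketone, 1 C=O (running total 7).
CH(COOH): carboxylic acid, 1 C=O (running total 8).
CH(CONH2): amide, 1 C=O (running total 9).
COOCH2CH3: ester, 1 C=O (running total 10).

10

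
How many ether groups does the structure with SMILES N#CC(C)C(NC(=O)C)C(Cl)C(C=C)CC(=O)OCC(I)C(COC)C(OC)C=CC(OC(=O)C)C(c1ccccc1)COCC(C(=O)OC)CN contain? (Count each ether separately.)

Taking each segment in turn:
  N≡C: N≡C–: carbon triple-bonded to nitrogen → nitrile.
  CH(NHCOCH3): pendant –NHC(=O)CH3: N bonded to a carbonyl → amide (not amine).
  CH(Cl): halogen on an sp³ carbon → alkyl halide.
  CH(CH=CH2): pendant –CH=CH2: C=C double bond → alkene.
  CH2COOCH2: –C(=O)–O–C with C on the carbonyl side → ester.
  CH(I): halogen on an sp³ carbon → alkyl halide.
  CH(CH2OCH3): pendant –CH2OCH3: C–O–C linkage → ether.
  CH(OCH3): pendant –OCH3: C–O–C with sp³ C, no adjacent C=O → ether.
  CH=CH: C=C double bond → alkene.
  CH(OCOCH3): pendant –OC(=O)CH3: an acyloxy group → ester.
  CH(C6H5): pendant –C6H5: benzene ring → arene.
  CH2OCH2: C–O–C with sp³ carbons on both sides and no adjacent C=O → ether.
  CH(COOCH3): pendant –COOCH3: carbonyl C bonded to C and –OCH3 → ester.
  CH2NH2: –NH2 on an sp³ carbon with no adjacent C=O → amine.
Ether appears at: CH(CH2OCH3), CH(OCH3), CH2OCH2 → 3.

3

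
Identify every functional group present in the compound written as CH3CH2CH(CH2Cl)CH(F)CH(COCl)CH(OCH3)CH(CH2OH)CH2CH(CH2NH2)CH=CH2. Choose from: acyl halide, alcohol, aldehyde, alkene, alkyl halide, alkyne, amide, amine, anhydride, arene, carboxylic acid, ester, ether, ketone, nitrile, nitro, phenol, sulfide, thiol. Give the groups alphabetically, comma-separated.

acyl halide, alcohol, alkene, alkyl halide, amine, ether

Reading the structure from left to right:
  CH(CH2Cl): pendant –CH2X: halogen on sp³ carbon → alkyl halide.
  CH(F): halogen on an sp³ carbon → alkyl halide.
  CH(COCl): pendant –C(=O)X: carbonyl C bonded to C and halogen → acyl halide.
  CH(OCH3): pendant –OCH3: C–O–C with sp³ C, no adjacent C=O → ether.
  CH(CH2OH): pendant –CH2OH on an sp³ backbone C → alcohol.
  CH(CH2NH2): pendant –CH2NH2: N on sp³ C, no adjacent C=O → amine.
  CH=CH2: C=C double bond → alkene.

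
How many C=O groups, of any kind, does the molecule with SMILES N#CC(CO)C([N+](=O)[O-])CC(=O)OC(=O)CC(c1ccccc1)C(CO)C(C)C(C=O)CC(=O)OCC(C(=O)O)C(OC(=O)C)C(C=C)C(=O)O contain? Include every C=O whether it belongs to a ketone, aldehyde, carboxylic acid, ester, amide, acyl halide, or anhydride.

7

CH2CO-O-COCH2: anhydride, 2 C=O (running total 2).
CH(CHO): aldehyde, 1 C=O (running total 3).
CH2COOCH2: ester, 1 C=O (running total 4).
CH(COOH): carboxylic acid, 1 C=O (running total 5).
CH(OCOCH3): ester, 1 C=O (running total 6).
COOH: carboxylic acid, 1 C=O (running total 7).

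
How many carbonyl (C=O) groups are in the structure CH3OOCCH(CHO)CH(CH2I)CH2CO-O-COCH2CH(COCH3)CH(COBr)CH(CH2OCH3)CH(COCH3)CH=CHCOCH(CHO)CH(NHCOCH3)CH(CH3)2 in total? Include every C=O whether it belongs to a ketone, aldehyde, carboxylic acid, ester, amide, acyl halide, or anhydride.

10

CH3OOC: ester, 1 C=O (running total 1).
CH(CHO): aldehyde, 1 C=O (running total 2).
CH2CO-O-COCH2: anhydride, 2 C=O (running total 4).
CH(COCH3): ketone, 1 C=O (running total 5).
CH(COBr): acyl halide, 1 C=O (running total 6).
CH(COCH3): ketone, 1 C=O (running total 7).
CO: ketone, 1 C=O (running total 8).
CH(CHO): aldehyde, 1 C=O (running total 9).
CH(NHCOCH3): amide, 1 C=O (running total 10).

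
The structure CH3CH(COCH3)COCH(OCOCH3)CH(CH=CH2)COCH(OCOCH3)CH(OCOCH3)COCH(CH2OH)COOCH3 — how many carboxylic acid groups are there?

0

Reading the structure from left to right:
  CH(COCH3): pendant –COCH3: carbonyl C bonded to two carbons → ketone.
  CO: –C(=O)– with carbon on both sides → ketone.
  CH(OCOCH3): pendant –OC(=O)CH3: an acyloxy group → ester.
  CH(CH=CH2): pendant –CH=CH2: C=C double bond → alkene.
  CO: –C(=O)– with carbon on both sides → ketone.
  CH(OCOCH3): pendant –OC(=O)CH3: an acyloxy group → ester.
  CH(OCOCH3): pendant –OC(=O)CH3: an acyloxy group → ester.
  CO: –C(=O)– with carbon on both sides → ketone.
  CH(CH2OH): pendant –CH2OH on an sp³ backbone C → alcohol.
  COOCH3: –C(=O)OCH3: carbonyl C bonded to C and to –OCH3 → ester (not ketone + ether).
No segment is a carboxylic acid: CH(OCOCH3) is ester, not carboxylic acid; CH(OCOCH3) is ester, not carboxylic acid; CH(OCOCH3) is ester, not carboxylic acid. → 0.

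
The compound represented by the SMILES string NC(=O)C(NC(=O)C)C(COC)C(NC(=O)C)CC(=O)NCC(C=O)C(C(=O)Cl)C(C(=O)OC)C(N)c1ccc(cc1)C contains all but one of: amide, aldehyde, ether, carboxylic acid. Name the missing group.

amide: present (H2NCO — –C(=O)NH2: carbonyl C bonded to C and to N → amide (the N is not a separate amine)).
aldehyde: present (CH(CHO) — pendant –CHO: carbonyl C bonded to C and H → aldehyde).
ether: present (CH(CH2OCH3) — pendant –CH2OCH3: C–O–C linkage → ether).
carboxylic acid: absent. In CH(COOCH3), the acyl oxygen is bonded to carbon (–O–C), not to H, so this is an ester. In each of H2NCO, CH(NHCOCH3) and CH2CONHCH2, the carbonyl is bonded to nitrogen, not to –OH; that is an amide.

carboxylic acid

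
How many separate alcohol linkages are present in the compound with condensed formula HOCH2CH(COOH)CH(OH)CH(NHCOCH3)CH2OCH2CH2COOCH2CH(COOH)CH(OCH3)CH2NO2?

2

Reading the structure from left to right:
  HOCH2: HO– on an sp³ carbon → alcohol.
  CH(COOH): pendant –COOH: carbonyl C bonded to C and –OH → carboxylic acid.
  CH(OH): –OH on an sp³ carbon → alcohol (secondary).
  CH(NHCOCH3): pendant –NHC(=O)CH3: N bonded to a carbonyl → amide (not amine).
  CH2OCH2: C–O–C with sp³ carbons on both sides and no adjacent C=O → ether.
  CH2COOCH2: –C(=O)–O–C with C on the carbonyl side → ester.
  CH(COOH): pendant –COOH: carbonyl C bonded to C and –OH → carboxylic acid.
  CH(OCH3): pendant –OCH3: C–O–C with sp³ C, no adjacent C=O → ether.
  CH2NO2: –NO2 on carbon → nitro group.
Alcohol appears at: HOCH2, CH(OH) → 2.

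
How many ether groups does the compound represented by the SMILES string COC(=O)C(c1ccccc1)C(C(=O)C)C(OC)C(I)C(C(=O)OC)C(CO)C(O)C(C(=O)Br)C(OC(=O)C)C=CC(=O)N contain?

CH3O–C(=O)–: carbonyl C bonded to C and to –OCH3 → ester (not ketone + ether).
pendant –C6H5: benzene ring → arene.
pendant –COCH3: carbonyl C bonded to two carbons → ketone.
pendant –OCH3: C–O–C with sp³ C, no adjacent C=O → ether.
halogen on an sp³ carbon → alkyl halide.
pendant –COOCH3: carbonyl C bonded to C and –OCH3 → ester.
pendant –CH2OH on an sp³ backbone C → alcohol.
–OH on an sp³ carbon → alcohol (secondary).
pendant –C(=O)X: carbonyl C bonded to C and halogen → acyl halide.
pendant –OC(=O)CH3: an acyloxy group → ester.
C=C double bond → alkene.
–C(=O)NH2: carbonyl C bonded to C and to N → amide (the N is not a separate amine).
Ether appears at: CH(OCH3) → 1.

1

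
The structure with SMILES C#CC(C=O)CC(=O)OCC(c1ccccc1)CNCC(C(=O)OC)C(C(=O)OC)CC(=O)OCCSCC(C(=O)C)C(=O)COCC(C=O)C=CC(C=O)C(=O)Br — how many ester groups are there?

Reading the structure from left to right:
  HC≡C: C≡C triple bond → alkyne.
  CH(CHO): pendant –CHO: carbonyl C bonded to C and H → aldehyde.
  CH2COOCH2: –C(=O)–O–C with C on the carbonyl side → ester.
  CH(C6H5): pendant –C6H5: benzene ring → arene.
  CH2NHCH2: C–N–C with sp³ carbons and no adjacent C=O → amine (secondary).
  CH(COOCH3): pendant –COOCH3: carbonyl C bonded to C and –OCH3 → ester.
  CH(COOCH3): pendant –COOCH3: carbonyl C bonded to C and –OCH3 → ester.
  CH2COOCH2: –C(=O)–O–C with C on the carbonyl side → ester.
  CH2SCH2: C–S–C linkage → sulfide (thioether).
  CH(COCH3): pendant –COCH3: carbonyl C bonded to two carbons → ketone.
  CO: –C(=O)– with carbon on both sides → ketone.
  CH2OCH2: C–O–C with sp³ carbons on both sides and no adjacent C=O → ether.
  CH(CHO): pendant –CHO: carbonyl C bonded to C and H → aldehyde.
  CH=CH: C=C double bond → alkene.
  CH(CHO): pendant –CHO: carbonyl C bonded to C and H → aldehyde.
  COBr: –C(=O)Br: carbonyl C bonded to C and to a halogen → acyl halide (not alkyl halide).
Ester appears at: CH2COOCH2, CH(COOCH3), CH(COOCH3), CH2COOCH2 → 4.

4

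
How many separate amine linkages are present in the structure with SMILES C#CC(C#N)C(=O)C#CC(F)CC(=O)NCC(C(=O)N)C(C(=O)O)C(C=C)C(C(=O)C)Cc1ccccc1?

0

C≡C triple bond → alkyne.
pendant –C≡N: nitrile.
–C(=O)– with carbon on both sides → ketone.
C≡C triple bond → alkyne.
halogen on an sp³ carbon → alkyl halide.
–C(=O)–N– linkage → amide (the N is not an amine).
pendant –CONH2: carbonyl C bonded to C and N → amide.
pendant –COOH: carbonyl C bonded to C and –OH → carboxylic acid.
pendant –CH=CH2: C=C double bond → alkene.
pendant –COCH3: carbonyl C bonded to two carbons → ketone.
–C6H5 phenyl ring → arene.
No segment is a amine: CH(CN) is nitrile, not amine; CH2CONHCH2 is amide, not amine; CH(CONH2) is amide, not amine. → 0.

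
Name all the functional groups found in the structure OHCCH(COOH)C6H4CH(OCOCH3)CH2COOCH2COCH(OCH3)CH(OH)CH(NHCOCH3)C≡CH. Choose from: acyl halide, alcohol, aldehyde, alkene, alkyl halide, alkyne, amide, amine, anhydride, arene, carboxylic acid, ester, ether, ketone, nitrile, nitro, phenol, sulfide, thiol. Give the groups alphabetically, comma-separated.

alcohol, aldehyde, alkyne, amide, arene, carboxylic acid, ester, ether, ketone

Working along the chain:
  OHC: terminal –CHO: carbonyl C bonded to H and C → aldehyde.
  CH(COOH): pendant –COOH: carbonyl C bonded to C and –OH → carboxylic acid.
  C6H4: para-disubstituted benzene ring → arene.
  CH(OCOCH3): pendant –OC(=O)CH3: an acyloxy group → ester.
  CH2COOCH2: –C(=O)–O–C with C on the carbonyl side → ester.
  CO: –C(=O)– with carbon on both sides → ketone.
  CH(OCH3): pendant –OCH3: C–O–C with sp³ C, no adjacent C=O → ether.
  CH(OH): –OH on an sp³ carbon → alcohol (secondary).
  CH(NHCOCH3): pendant –NHC(=O)CH3: N bonded to a carbonyl → amide (not amine).
  C≡CH: C≡C triple bond → alkyne.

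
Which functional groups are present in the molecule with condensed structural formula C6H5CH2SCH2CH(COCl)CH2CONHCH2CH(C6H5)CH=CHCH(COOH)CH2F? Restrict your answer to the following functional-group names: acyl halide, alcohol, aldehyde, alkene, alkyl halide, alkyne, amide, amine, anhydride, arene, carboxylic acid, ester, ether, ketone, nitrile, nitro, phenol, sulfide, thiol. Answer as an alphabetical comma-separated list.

Reading the structure from left to right:
  C6H5: C6H5– phenyl ring → arene.
  CH2SCH2: C–S–C linkage → sulfide (thioether).
  CH(COCl): pendant –C(=O)X: carbonyl C bonded to C and halogen → acyl halide.
  CH2CONHCH2: –C(=O)–N– linkage → amide (the N is not an amine).
  CH(C6H5): pendant –C6H5: benzene ring → arene.
  CH=CH: C=C double bond → alkene.
  CH(COOH): pendant –COOH: carbonyl C bonded to C and –OH → carboxylic acid.
  CH2F: halogen on an sp³ carbon → alkyl halide.

acyl halide, alkene, alkyl halide, amide, arene, carboxylic acid, sulfide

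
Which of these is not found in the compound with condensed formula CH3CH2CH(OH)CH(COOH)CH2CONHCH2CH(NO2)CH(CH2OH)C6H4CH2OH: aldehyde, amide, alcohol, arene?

aldehyde

amide: present (CH2CONHCH2 — –C(=O)–N– linkage → amide (the N is not an amine)).
arene: present (C6H4 — para-disubstituted benzene ring → arene).
alcohol: present (CH(OH) — –OH on an sp³ carbon → alcohol (secondary)).
aldehyde: absent. In CH(COOH), the carbonyl carbon bears –OH, not –H, so it is a carboxylic acid.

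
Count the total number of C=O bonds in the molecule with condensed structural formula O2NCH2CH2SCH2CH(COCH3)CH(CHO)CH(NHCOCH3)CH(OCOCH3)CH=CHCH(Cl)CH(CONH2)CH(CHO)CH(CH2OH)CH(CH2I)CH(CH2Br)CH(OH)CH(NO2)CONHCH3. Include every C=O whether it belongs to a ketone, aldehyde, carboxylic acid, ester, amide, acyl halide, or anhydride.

CH(COCH3): ketone, 1 C=O (running total 1).
CH(CHO): aldehyde, 1 C=O (running total 2).
CH(NHCOCH3): amide, 1 C=O (running total 3).
CH(OCOCH3): ester, 1 C=O (running total 4).
CH(CONH2): amide, 1 C=O (running total 5).
CH(CHO): aldehyde, 1 C=O (running total 6).
CONHCH3: amide, 1 C=O (running total 7).

7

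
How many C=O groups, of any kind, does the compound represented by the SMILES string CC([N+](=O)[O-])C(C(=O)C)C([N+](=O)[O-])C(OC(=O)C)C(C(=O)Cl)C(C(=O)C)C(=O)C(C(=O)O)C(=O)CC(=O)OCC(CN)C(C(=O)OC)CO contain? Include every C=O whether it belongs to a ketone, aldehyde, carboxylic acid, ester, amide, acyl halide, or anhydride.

9

CH(COCH3): ketone, 1 C=O (running total 1).
CH(OCOCH3): ester, 1 C=O (running total 2).
CH(COCl): acyl halide, 1 C=O (running total 3).
CH(COCH3): ketone, 1 C=O (running total 4).
CO: ketone, 1 C=O (running total 5).
CH(COOH): carboxylic acid, 1 C=O (running total 6).
CO: ketone, 1 C=O (running total 7).
CH2COOCH2: ester, 1 C=O (running total 8).
CH(COOCH3): ester, 1 C=O (running total 9).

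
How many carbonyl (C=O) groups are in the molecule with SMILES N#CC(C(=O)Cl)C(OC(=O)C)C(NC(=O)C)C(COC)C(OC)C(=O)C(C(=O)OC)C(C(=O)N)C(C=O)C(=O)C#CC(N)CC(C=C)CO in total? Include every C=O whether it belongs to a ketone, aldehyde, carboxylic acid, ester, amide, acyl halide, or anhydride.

CH(COCl): acyl halide, 1 C=O (running total 1).
CH(OCOCH3): ester, 1 C=O (running total 2).
CH(NHCOCH3): amide, 1 C=O (running total 3).
CO: ketone, 1 C=O (running total 4).
CH(COOCH3): ester, 1 C=O (running total 5).
CH(CONH2): amide, 1 C=O (running total 6).
CH(CHO): aldehyde, 1 C=O (running total 7).
CO: ketone, 1 C=O (running total 8).

8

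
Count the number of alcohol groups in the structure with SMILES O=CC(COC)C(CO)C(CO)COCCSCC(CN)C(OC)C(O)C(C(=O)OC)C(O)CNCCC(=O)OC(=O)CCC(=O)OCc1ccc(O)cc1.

4

Reading the structure from left to right:
  OHC: terminal –CHO: carbonyl C bonded to H and C → aldehyde.
  CH(CH2OCH3): pendant –CH2OCH3: C–O–C linkage → ether.
  CH(CH2OH): pendant –CH2OH on an sp³ backbone C → alcohol.
  CH(CH2OH): pendant –CH2OH on an sp³ backbone C → alcohol.
  CH2OCH2: C–O–C with sp³ carbons on both sides and no adjacent C=O → ether.
  CH2SCH2: C–S–C linkage → sulfide (thioether).
  CH(CH2NH2): pendant –CH2NH2: N on sp³ C, no adjacent C=O → amine.
  CH(OCH3): pendant –OCH3: C–O–C with sp³ C, no adjacent C=O → ether.
  CH(OH): –OH on an sp³ carbon → alcohol (secondary).
  CH(COOCH3): pendant –COOCH3: carbonyl C bonded to C and –OCH3 → ester.
  CH(OH): –OH on an sp³ carbon → alcohol (secondary).
  CH2NHCH2: C–N–C with sp³ carbons and no adjacent C=O → amine (secondary).
  CH2CO-O-COCH2: two acyl groups sharing one oxygen, –C(=O)–O–C(=O)– → anhydride.
  CH2COOCH2: –C(=O)–O–C with C on the carbonyl side → ester.
  C6H4OH: –OH attached directly to an aromatic ring → phenol (not alcohol); the ring itself is an arene.
Alcohol appears at: CH(CH2OH), CH(CH2OH), CH(OH), CH(OH) → 4.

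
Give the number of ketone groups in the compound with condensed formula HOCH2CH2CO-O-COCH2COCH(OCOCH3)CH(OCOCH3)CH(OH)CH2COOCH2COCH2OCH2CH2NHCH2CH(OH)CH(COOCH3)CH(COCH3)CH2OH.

3

HO– on an sp³ carbon → alcohol.
two acyl groups sharing one oxygen, –C(=O)–O–C(=O)– → anhydride.
–C(=O)– with carbon on both sides → ketone.
pendant –OC(=O)CH3: an acyloxy group → ester.
pendant –OC(=O)CH3: an acyloxy group → ester.
–OH on an sp³ carbon → alcohol (secondary).
–C(=O)–O–C with C on the carbonyl side → ester.
–C(=O)– with carbon on both sides → ketone.
C–O–C with sp³ carbons on both sides and no adjacent C=O → ether.
C–N–C with sp³ carbons and no adjacent C=O → amine (secondary).
–OH on an sp³ carbon → alcohol (secondary).
pendant –COOCH3: carbonyl C bonded to C and –OCH3 → ester.
pendant –COCH3: carbonyl C bonded to two carbons → ketone.
–OH on an sp³ carbon → alcohol.
Ketone appears at: CO, CO, CH(COCH3) → 3.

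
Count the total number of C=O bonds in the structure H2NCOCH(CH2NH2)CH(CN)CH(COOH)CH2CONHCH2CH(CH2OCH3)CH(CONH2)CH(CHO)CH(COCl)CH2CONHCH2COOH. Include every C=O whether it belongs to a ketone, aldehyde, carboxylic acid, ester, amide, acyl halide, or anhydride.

H2NCO: amide, 1 C=O (running total 1).
CH(COOH): carboxylic acid, 1 C=O (running total 2).
CH2CONHCH2: amide, 1 C=O (running total 3).
CH(CONH2): amide, 1 C=O (running total 4).
CH(CHO): aldehyde, 1 C=O (running total 5).
CH(COCl): acyl halide, 1 C=O (running total 6).
CH2CONHCH2: amide, 1 C=O (running total 7).
COOH: carboxylic acid, 1 C=O (running total 8).

8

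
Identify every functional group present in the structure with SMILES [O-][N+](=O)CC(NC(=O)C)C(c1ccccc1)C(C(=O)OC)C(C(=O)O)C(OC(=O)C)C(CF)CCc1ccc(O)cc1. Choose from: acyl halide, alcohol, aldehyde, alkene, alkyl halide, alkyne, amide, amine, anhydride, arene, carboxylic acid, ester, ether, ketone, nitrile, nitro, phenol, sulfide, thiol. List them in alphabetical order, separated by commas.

alkyl halide, amide, arene, carboxylic acid, ester, nitro, phenol

–NO2 on carbon → nitro group.
pendant –NHC(=O)CH3: N bonded to a carbonyl → amide (not amine).
pendant –C6H5: benzene ring → arene.
pendant –COOCH3: carbonyl C bonded to C and –OCH3 → ester.
pendant –COOH: carbonyl C bonded to C and –OH → carboxylic acid.
pendant –OC(=O)CH3: an acyloxy group → ester.
pendant –CH2X: halogen on sp³ carbon → alkyl halide.
–OH attached directly to an aromatic ring → phenol (not alcohol); the ring itself is an arene.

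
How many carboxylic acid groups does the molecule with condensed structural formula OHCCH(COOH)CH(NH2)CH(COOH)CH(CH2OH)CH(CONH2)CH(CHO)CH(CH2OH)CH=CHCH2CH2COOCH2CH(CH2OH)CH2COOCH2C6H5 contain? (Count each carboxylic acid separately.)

2

Reading the structure from left to right:
  OHC: terminal –CHO: carbonyl C bonded to H and C → aldehyde.
  CH(COOH): pendant –COOH: carbonyl C bonded to C and –OH → carboxylic acid.
  CH(NH2): –NH2 on an sp³ carbon with no adjacent C=O → amine.
  CH(COOH): pendant –COOH: carbonyl C bonded to C and –OH → carboxylic acid.
  CH(CH2OH): pendant –CH2OH on an sp³ backbone C → alcohol.
  CH(CONH2): pendant –CONH2: carbonyl C bonded to C and N → amide.
  CH(CHO): pendant –CHO: carbonyl C bonded to C and H → aldehyde.
  CH(CH2OH): pendant –CH2OH on an sp³ backbone C → alcohol.
  CH=CH: C=C double bond → alkene.
  CH2COOCH2: –C(=O)–O–C with C on the carbonyl side → ester.
  CH(CH2OH): pendant –CH2OH on an sp³ backbone C → alcohol.
  CH2COOCH2: –C(=O)–O–C with C on the carbonyl side → ester.
  C6H5: –C6H5 phenyl ring → arene.
Carboxylic acid appears at: CH(COOH), CH(COOH) → 2.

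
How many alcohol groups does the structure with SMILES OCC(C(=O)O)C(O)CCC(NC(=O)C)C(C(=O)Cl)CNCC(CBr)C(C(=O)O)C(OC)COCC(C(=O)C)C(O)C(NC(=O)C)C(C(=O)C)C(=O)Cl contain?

3

HO– on an sp³ carbon → alcohol.
pendant –COOH: carbonyl C bonded to C and –OH → carboxylic acid.
–OH on an sp³ carbon → alcohol (secondary).
pendant –NHC(=O)CH3: N bonded to a carbonyl → amide (not amine).
pendant –C(=O)X: carbonyl C bonded to C and halogen → acyl halide.
C–N–C with sp³ carbons and no adjacent C=O → amine (secondary).
pendant –CH2X: halogen on sp³ carbon → alkyl halide.
pendant –COOH: carbonyl C bonded to C and –OH → carboxylic acid.
pendant –OCH3: C–O–C with sp³ C, no adjacent C=O → ether.
C–O–C with sp³ carbons on both sides and no adjacent C=O → ether.
pendant –COCH3: carbonyl C bonded to two carbons → ketone.
–OH on an sp³ carbon → alcohol (secondary).
pendant –NHC(=O)CH3: N bonded to a carbonyl → amide (not amine).
pendant –COCH3: carbonyl C bonded to two carbons → ketone.
–C(=O)Cl: carbonyl C bonded to C and to a halogen → acyl halide (not alkyl halide).
Alcohol appears at: HOCH2, CH(OH), CH(OH) → 3.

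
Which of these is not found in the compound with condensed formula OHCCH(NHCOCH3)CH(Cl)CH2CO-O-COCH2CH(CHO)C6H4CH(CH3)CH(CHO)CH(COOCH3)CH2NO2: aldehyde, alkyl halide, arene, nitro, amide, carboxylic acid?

nitro: present (CH2NO2 — –NO2 on carbon → nitro group).
arene: present (C6H4 — para-disubstituted benzene ring → arene).
alkyl halide: present (CH(Cl) — halogen on an sp³ carbon → alkyl halide).
aldehyde: present (OHC — terminal –CHO: carbonyl C bonded to H and C → aldehyde).
amide: present (CH(NHCOCH3) — pendant –NHC(=O)CH3: N bonded to a carbonyl → amide (not amine)).
carboxylic acid: absent. In CH(COOCH3), the acyl oxygen is bonded to carbon (–O–C), not to H, so this is an ester. In CH(NHCOCH3), the carbonyl is bonded to nitrogen, not to –OH; that is an amide.

carboxylic acid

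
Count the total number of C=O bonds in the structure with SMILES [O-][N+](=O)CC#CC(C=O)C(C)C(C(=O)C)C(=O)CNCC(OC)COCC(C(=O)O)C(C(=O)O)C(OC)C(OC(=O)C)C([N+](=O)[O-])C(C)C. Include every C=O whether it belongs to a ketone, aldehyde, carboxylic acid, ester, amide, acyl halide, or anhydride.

CH(CHO): aldehyde, 1 C=O (running total 1).
CH(COCH3): ketone, 1 C=O (running total 2).
CO: ketone, 1 C=O (running total 3).
CH(COOH): carboxylic acid, 1 C=O (running total 4).
CH(COOH): carboxylic acid, 1 C=O (running total 5).
CH(OCOCH3): ester, 1 C=O (running total 6).

6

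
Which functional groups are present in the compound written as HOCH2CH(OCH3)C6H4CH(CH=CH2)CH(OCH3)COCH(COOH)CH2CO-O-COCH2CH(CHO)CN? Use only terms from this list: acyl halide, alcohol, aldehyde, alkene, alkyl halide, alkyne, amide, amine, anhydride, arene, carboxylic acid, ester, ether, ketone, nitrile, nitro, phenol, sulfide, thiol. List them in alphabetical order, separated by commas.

Reading the structure from left to right:
  HOCH2: HO– on an sp³ carbon → alcohol.
  CH(OCH3): pendant –OCH3: C–O–C with sp³ C, no adjacent C=O → ether.
  C6H4: para-disubstituted benzene ring → arene.
  CH(CH=CH2): pendant –CH=CH2: C=C double bond → alkene.
  CH(OCH3): pendant –OCH3: C–O–C with sp³ C, no adjacent C=O → ether.
  CO: –C(=O)– with carbon on both sides → ketone.
  CH(COOH): pendant –COOH: carbonyl C bonded to C and –OH → carboxylic acid.
  CH2CO-O-COCH2: two acyl groups sharing one oxygen, –C(=O)–O–C(=O)– → anhydride.
  CH(CHO): pendant –CHO: carbonyl C bonded to C and H → aldehyde.
  CN: –C≡N: carbon triple-bonded to nitrogen → nitrile.

alcohol, aldehyde, alkene, anhydride, arene, carboxylic acid, ether, ketone, nitrile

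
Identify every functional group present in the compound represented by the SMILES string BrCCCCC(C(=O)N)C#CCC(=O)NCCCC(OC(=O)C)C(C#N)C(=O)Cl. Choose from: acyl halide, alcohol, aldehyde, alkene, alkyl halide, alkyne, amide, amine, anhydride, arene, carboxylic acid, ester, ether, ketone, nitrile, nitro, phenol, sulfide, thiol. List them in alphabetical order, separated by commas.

halogen on an sp³ carbon → alkyl halide.
pendant –CONH2: carbonyl C bonded to C and N → amide.
C≡C triple bond → alkyne.
–C(=O)–N– linkage → amide (the N is not an amine).
pendant –OC(=O)CH3: an acyloxy group → ester.
pendant –C≡N: nitrile.
–C(=O)Cl: carbonyl C bonded to C and to a halogen → acyl halide (not alkyl halide).

acyl halide, alkyl halide, alkyne, amide, ester, nitrile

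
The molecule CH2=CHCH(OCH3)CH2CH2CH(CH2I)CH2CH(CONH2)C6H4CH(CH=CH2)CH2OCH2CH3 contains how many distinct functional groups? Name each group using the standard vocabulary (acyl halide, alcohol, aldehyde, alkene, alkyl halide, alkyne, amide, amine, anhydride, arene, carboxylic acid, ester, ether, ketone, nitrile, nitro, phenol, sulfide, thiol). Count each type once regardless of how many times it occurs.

Reading the structure from left to right:
  CH2=CH: C=C double bond → alkene.
  CH(OCH3): pendant –OCH3: C–O–C with sp³ C, no adjacent C=O → ether.
  CH(CH2I): pendant –CH2X: halogen on sp³ carbon → alkyl halide.
  CH(CONH2): pendant –CONH2: carbonyl C bonded to C and N → amide.
  C6H4: para-disubstituted benzene ring → arene.
  CH(CH=CH2): pendant –CH=CH2: C=C double bond → alkene.
  CH2OCH2: C–O–C with sp³ carbons on both sides and no adjacent C=O → ether.
Distinct types present: alkene, alkyl halide, amide, arene, ether.

5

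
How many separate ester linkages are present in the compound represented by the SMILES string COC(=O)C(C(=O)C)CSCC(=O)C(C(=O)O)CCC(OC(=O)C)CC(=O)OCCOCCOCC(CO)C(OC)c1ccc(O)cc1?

CH3O–C(=O)–: carbonyl C bonded to C and to –OCH3 → ester (not ketone + ether).
pendant –COCH3: carbonyl C bonded to two carbons → ketone.
C–S–C linkage → sulfide (thioether).
–C(=O)– with carbon on both sides → ketone.
pendant –COOH: carbonyl C bonded to C and –OH → carboxylic acid.
pendant –OC(=O)CH3: an acyloxy group → ester.
–C(=O)–O–C with C on the carbonyl side → ester.
C–O–C with sp³ carbons on both sides and no adjacent C=O → ether.
C–O–C with sp³ carbons on both sides and no adjacent C=O → ether.
pendant –CH2OH on an sp³ backbone C → alcohol.
pendant –OCH3: C–O–C with sp³ C, no adjacent C=O → ether.
–OH attached directly to an aromatic ring → phenol (not alcohol); the ring itself is an arene.
Ester appears at: CH3OOC, CH(OCOCH3), CH2COOCH2 → 3.

3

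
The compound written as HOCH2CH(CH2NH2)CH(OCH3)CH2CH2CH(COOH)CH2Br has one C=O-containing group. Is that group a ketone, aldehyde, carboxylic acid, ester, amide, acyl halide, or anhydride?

carboxylic acid

The carbonyl is in the CH(COOH) segment: pendant –COOH: carbonyl C bonded to C and –OH → carboxylic acid.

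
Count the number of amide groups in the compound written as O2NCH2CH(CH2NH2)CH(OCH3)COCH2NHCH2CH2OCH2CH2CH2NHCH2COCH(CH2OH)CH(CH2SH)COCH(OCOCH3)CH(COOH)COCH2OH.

Reading the structure from left to right:
  O2NCH2: –NO2 on carbon → nitro group.
  CH(CH2NH2): pendant –CH2NH2: N on sp³ C, no adjacent C=O → amine.
  CH(OCH3): pendant –OCH3: C–O–C with sp³ C, no adjacent C=O → ether.
  CO: –C(=O)– with carbon on both sides → ketone.
  CH2NHCH2: C–N–C with sp³ carbons and no adjacent C=O → amine (secondary).
  CH2OCH2: C–O–C with sp³ carbons on both sides and no adjacent C=O → ether.
  CH2NHCH2: C–N–C with sp³ carbons and no adjacent C=O → amine (secondary).
  CO: –C(=O)– with carbon on both sides → ketone.
  CH(CH2OH): pendant –CH2OH on an sp³ backbone C → alcohol.
  CH(CH2SH): pendant –CH2SH → thiol.
  CO: –C(=O)– with carbon on both sides → ketone.
  CH(OCOCH3): pendant –OC(=O)CH3: an acyloxy group → ester.
  CH(COOH): pendant –COOH: carbonyl C bonded to C and –OH → carboxylic acid.
  CO: –C(=O)– with carbon on both sides → ketone.
  CH2OH: –OH on an sp³ carbon → alcohol.
No segment is a amide: CH(CH2NH2) is amine, not amide; CH2NHCH2 is amine, not amide; CH2NHCH2 is amine, not amide. → 0.

0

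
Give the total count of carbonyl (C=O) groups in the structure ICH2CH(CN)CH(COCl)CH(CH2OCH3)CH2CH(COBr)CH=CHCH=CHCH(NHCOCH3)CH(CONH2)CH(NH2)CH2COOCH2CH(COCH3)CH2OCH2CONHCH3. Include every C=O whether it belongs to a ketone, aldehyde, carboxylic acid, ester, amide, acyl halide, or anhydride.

CH(COCl): acyl halide, 1 C=O (running total 1).
CH(COBr): acyl halide, 1 C=O (running total 2).
CH(NHCOCH3): amide, 1 C=O (running total 3).
CH(CONH2): amide, 1 C=O (running total 4).
CH2COOCH2: ester, 1 C=O (running total 5).
CH(COCH3): ketone, 1 C=O (running total 6).
CONHCH3: amide, 1 C=O (running total 7).

7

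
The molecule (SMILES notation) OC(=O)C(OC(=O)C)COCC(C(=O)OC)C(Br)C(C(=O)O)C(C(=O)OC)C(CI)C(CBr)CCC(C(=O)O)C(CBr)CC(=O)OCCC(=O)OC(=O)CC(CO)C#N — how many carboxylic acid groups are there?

Taking each segment in turn:
  HOOC: –COOH: carbonyl C bonded to –OH and C → carboxylic acid (the –OH is not a separate alcohol).
  CH(OCOCH3): pendant –OC(=O)CH3: an acyloxy group → ester.
  CH2OCH2: C–O–C with sp³ carbons on both sides and no adjacent C=O → ether.
  CH(COOCH3): pendant –COOCH3: carbonyl C bonded to C and –OCH3 → ester.
  CH(Br): halogen on an sp³ carbon → alkyl halide.
  CH(COOH): pendant –COOH: carbonyl C bonded to C and –OH → carboxylic acid.
  CH(COOCH3): pendant –COOCH3: carbonyl C bonded to C and –OCH3 → ester.
  CH(CH2I): pendant –CH2X: halogen on sp³ carbon → alkyl halide.
  CH(CH2Br): pendant –CH2X: halogen on sp³ carbon → alkyl halide.
  CH(COOH): pendant –COOH: carbonyl C bonded to C and –OH → carboxylic acid.
  CH(CH2Br): pendant –CH2X: halogen on sp³ carbon → alkyl halide.
  CH2COOCH2: –C(=O)–O–C with C on the carbonyl side → ester.
  CH2CO-O-COCH2: two acyl groups sharing one oxygen, –C(=O)–O–C(=O)– → anhydride.
  CH(CH2OH): pendant –CH2OH on an sp³ backbone C → alcohol.
  CN: –C≡N: carbon triple-bonded to nitrogen → nitrile.
Carboxylic acid appears at: HOOC, CH(COOH), CH(COOH) → 3.

3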